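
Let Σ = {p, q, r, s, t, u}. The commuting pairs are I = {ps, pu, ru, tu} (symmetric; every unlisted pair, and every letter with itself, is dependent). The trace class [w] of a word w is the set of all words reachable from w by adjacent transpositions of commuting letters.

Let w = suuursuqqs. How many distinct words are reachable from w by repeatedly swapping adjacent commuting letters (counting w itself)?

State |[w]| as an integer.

4

#0=s has no predecessor
#1=u depends on [0:s]
#2=u depends on [1:u]
#3=u depends on [2:u]
#4=r depends on [0:s]
#5=s depends on [3:u, 4:r]
#6=u depends on [5:s]
#7=q depends on [6:u]
#8=q depends on [7:q]
#9=s depends on [8:q]
sources: [0:s]
N(rest) = Σ N(rest − s) over sources s of rest; N(one piece) = 1:
  size 1 → [9]=1
  size 2 → [8,9]=1
  size 3 → [7,8,9]=1
  size 4 → [6,7,8,9]=1
  size 5 → [5,6,7,8,9]=1
  size 6 → [3,5,6,7,8,9]=1  [4,5,6,7,8,9]=1
  size 7 → [2,3,5,6,7,8,9]=1  [3,4,5,6,7,8,9]=2
  size 8 → [1,2,3,5,6,7,8,9]=1  [2,3,4,5,6,7,8,9]=3
  first=0(s) contributes 4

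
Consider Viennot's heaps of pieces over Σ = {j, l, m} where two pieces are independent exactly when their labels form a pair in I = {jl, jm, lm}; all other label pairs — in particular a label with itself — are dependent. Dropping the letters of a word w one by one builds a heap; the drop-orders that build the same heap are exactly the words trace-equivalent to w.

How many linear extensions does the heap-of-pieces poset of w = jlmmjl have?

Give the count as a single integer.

#0=j has no predecessor
#1=l has no predecessor
#2=m has no predecessor
#3=m depends on [2:m]
#4=j depends on [0:j]
#5=l depends on [1:l]
sources: [0:j, 1:l, 2:m]
N(rest) = Σ N(rest − s) over sources s of rest; N(one piece) = 1:
  size 1 → [3]=1  [4]=1  [5]=1
  size 2 → [0,4]=1  [1,5]=1  [2,3]=1  [3,4]=2  [3,5]=2  [4,5]=2
  size 3 → [0,3,4]=3  [0,4,5]=3  [1,3,5]=3  [1,4,5]=3  [2,3,4]=3  [2,3,5]=3  [3,4,5]=6
  size 4 → [0,1,4,5]=6  [0,2,3,4]=6  [0,3,4,5]=12  [1,2,3,5]=6  [1,3,4,5]=12  [2,3,4,5]=12
  first=0(j) contributes 30
  first=1(l) contributes 30
  first=2(m) contributes 30
|[w]| = 90

90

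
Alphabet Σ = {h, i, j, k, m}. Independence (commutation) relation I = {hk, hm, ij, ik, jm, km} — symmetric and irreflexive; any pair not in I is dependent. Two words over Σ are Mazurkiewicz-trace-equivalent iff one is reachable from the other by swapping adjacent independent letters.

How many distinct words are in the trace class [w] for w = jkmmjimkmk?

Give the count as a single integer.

0(j) covers ∅
1(k) covers 0:j
2(m) covers ∅
3(m) covers 2:m
4(j) covers 1:k
5(i) covers 3:m
6(m) covers 5:i
7(k) covers 4:j
8(m) covers 6:m
9(k) covers 7:k
floor of heap: 0:j, 2:m
completions by unplaced set U, small U first (add the entries for U minus each lowest piece of U):
  |U|=1: {8}:1  {9}:1
  |U|=2: {6,8}:1  {7,9}:1  {8,9}:2
  |U|=3: {4,7,9}:1  {5,6,8}:1  {6,8,9}:3  {7,8,9}:3
  |U|=4: {1,4,7,9}:1  {3,5,6,8}:1  {4,7,8,9}:4  {5,6,8,9}:4  {6,7,8,9}:6
  |U|=5: {0,1,4,7,9}:1  {1,4,7,8,9}:5  {2,3,5,6,8}:1  {3,5,6,8,9}:5  {4,6,7,8,9}:10  {5,6,7,8,9}:10
  |U|=6: {0,1,4,7,8,9}:6  {1,4,6,7,8,9}:15  {2,3,5,6,8,9}:6  {3,5,6,7,8,9}:15  {4,5,6,7,8,9}:20
  |U|=7: {0,1,4,6,7,8,9}:21  {1,4,5,6,7,8,9}:35  {2,3,5,6,7,8,9}:21  {3,4,5,6,7,8,9}:35
  |U|=8: {0,1,4,5,6,7,8,9}:56  {1,3,4,5,6,7,8,9}:70  {2,3,4,5,6,7,8,9}:56
  start at 0(j): 126
  start at 2(m): 126
sum over floor = 252

252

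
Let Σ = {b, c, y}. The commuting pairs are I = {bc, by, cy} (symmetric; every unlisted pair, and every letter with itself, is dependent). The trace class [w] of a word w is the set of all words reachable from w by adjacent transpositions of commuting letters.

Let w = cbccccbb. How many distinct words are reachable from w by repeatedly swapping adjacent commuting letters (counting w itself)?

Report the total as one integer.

56

#0=c has no predecessor
#1=b has no predecessor
#2=c depends on [0:c]
#3=c depends on [2:c]
#4=c depends on [3:c]
#5=c depends on [4:c]
#6=b depends on [1:b]
#7=b depends on [6:b]
sources: [0:c, 1:b]
N(rest) = Σ N(rest − s) over sources s of rest; N(one piece) = 1:
  size 1 → [5]=1  [7]=1
  size 2 → [4,5]=1  [5,7]=2  [6,7]=1
  size 3 → [1,6,7]=1  [3,4,5]=1  [4,5,7]=3  [5,6,7]=3
  size 4 → [1,5,6,7]=4  [2,3,4,5]=1  [3,4,5,7]=4  [4,5,6,7]=6
  size 5 → [0,2,3,4,5]=1  [1,4,5,6,7]=10  [2,3,4,5,7]=5  [3,4,5,6,7]=10
  size 6 → [0,2,3,4,5,7]=6  [1,3,4,5,6,7]=20  [2,3,4,5,6,7]=15
  first=0(c) contributes 35
  first=1(b) contributes 21
|[w]| = 56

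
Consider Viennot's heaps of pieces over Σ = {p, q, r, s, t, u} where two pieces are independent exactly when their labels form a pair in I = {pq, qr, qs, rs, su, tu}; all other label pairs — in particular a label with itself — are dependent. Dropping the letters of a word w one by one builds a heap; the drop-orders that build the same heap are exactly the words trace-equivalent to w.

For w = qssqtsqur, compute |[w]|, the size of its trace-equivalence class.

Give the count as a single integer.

0(q) covers ∅
1(s) covers ∅
2(s) covers 1:s
3(q) covers 0:q
4(t) covers 2:s, 3:q
5(s) covers 4:t
6(q) covers 4:t
7(u) covers 6:q
8(r) covers 7:u
floor of heap: 0:q, 1:s
completions by unplaced set U, small U first (add the entries for U minus each lowest piece of U):
  |U|=1: {5}:1  {8}:1
  |U|=2: {5,8}:2  {7,8}:1
  |U|=3: {5,7,8}:3  {6,7,8}:1
  |U|=4: {5,6,7,8}:4
  |U|=5: {4,5,6,7,8}:4
  |U|=6: {2,4,5,6,7,8}:4  {3,4,5,6,7,8}:4
  |U|=7: {0,3,4,5,6,7,8}:4  {1,2,4,5,6,7,8}:4  {2,3,4,5,6,7,8}:8
  start at 0(q): 12
  start at 1(s): 12
sum over floor = 24

24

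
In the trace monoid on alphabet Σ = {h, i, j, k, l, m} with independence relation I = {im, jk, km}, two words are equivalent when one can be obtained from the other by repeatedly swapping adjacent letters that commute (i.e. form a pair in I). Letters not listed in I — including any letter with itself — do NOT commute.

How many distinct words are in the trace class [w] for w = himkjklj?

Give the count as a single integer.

9

0(h) covers ∅
1(i) covers 0:h
2(m) covers 0:h
3(k) covers 1:i
4(j) covers 1:i, 2:m
5(k) covers 3:k
6(l) covers 4:j, 5:k
7(j) covers 6:l
floor of heap: 0:h
completions by unplaced set U, small U first (add the entries for U minus each lowest piece of U):
  |U|=1: {7}:1
  |U|=2: {6,7}:1
  |U|=3: {4,6,7}:1  {5,6,7}:1
  |U|=4: {2,4,6,7}:1  {3,5,6,7}:1  {4,5,6,7}:2
  |U|=5: {2,4,5,6,7}:3  {3,4,5,6,7}:3
  |U|=6: {1,3,4,5,6,7}:3  {2,3,4,5,6,7}:6
  start at 0(h): 9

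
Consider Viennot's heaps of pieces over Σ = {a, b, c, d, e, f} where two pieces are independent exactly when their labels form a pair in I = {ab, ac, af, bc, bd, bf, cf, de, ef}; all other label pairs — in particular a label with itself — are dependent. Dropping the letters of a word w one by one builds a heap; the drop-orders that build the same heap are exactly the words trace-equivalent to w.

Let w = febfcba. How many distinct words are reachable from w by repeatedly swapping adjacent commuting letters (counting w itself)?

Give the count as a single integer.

252

0(f) covers ∅
1(e) covers ∅
2(b) covers 1:e
3(f) covers 0:f
4(c) covers 1:e
5(b) covers 2:b
6(a) covers 1:e
floor of heap: 0:f, 1:e
completions by unplaced set U, small U first (add the entries for U minus each lowest piece of U):
  |U|=1: {3}:1  {4}:1  {5}:1  {6}:1
  |U|=2: {0,3}:1  {2,5}:1  {3,4}:2  {3,5}:2  {3,6}:2  {4,5}:2  {4,6}:2  {5,6}:2
  |U|=3: {0,3,4}:3  {0,3,5}:3  {0,3,6}:3  {2,3,5}:3  {2,4,5}:3  {2,5,6}:3  {3,4,5}:6  {3,4,6}:6  {3,5,6}:6  {4,5,6}:6
  |U|=4: {0,2,3,5}:6  {0,3,4,5}:12  {0,3,4,6}:12  {0,3,5,6}:12  {2,3,4,5}:12  {2,3,5,6}:12  {2,4,5,6}:12  {3,4,5,6}:24
  |U|=5: {0,2,3,4,5}:30  {0,2,3,5,6}:30  {0,3,4,5,6}:60  {1,2,4,5,6}:12  {2,3,4,5,6}:60
  start at 0(f): 72
  start at 1(e): 180
sum over floor = 252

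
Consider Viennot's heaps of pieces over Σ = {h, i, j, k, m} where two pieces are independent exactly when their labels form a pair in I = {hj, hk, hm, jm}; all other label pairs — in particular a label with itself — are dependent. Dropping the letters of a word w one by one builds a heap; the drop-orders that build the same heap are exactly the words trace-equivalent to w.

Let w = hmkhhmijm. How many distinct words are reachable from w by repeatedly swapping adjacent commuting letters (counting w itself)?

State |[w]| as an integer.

piece 0:h — minimal
piece 1:m — minimal
piece 2:k rests on {1:m}
piece 3:h rests on {0:h}
piece 4:h rests on {3:h}
piece 5:m rests on {2:k}
piece 6:i rests on {4:h, 5:m}
piece 7:j rests on {6:i}
piece 8:m rests on {6:i}
minimal pieces: {0:h, 1:m}
ways to finish when only these pieces remain (= sum over removing one remaining piece with nothing left below it):
  1 left: {7}→1  {8}→1
  2 left: {7,8}→2
  3 left: {6,7,8}→2
  4 left: {4,6,7,8}→2  {5,6,7,8}→2
  5 left: {2,5,6,7,8}→2  {3,4,6,7,8}→2  {4,5,6,7,8}→4
  6 left: {0,3,4,6,7,8}→2  {1,2,5,6,7,8}→2  {2,4,5,6,7,8}→6  {3,4,5,6,7,8}→6
  7 left: {0,3,4,5,6,7,8}→8  {1,2,4,5,6,7,8}→8  {2,3,4,5,6,7,8}→12
  placing 0:h first → 20 extensions
  placing 1:m first → 20 extensions
total linear extensions = 40

40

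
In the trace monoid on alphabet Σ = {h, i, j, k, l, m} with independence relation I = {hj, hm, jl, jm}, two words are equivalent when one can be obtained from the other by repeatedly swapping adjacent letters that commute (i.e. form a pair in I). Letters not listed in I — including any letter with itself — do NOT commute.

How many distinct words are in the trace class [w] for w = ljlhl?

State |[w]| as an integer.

5

0(l) covers ∅
1(j) covers ∅
2(l) covers 0:l
3(h) covers 2:l
4(l) covers 3:h
floor of heap: 0:l, 1:j
completions by unplaced set U, small U first (add the entries for U minus each lowest piece of U):
  |U|=1: {1}:1  {4}:1
  |U|=2: {1,4}:2  {3,4}:1
  |U|=3: {1,3,4}:3  {2,3,4}:1
  start at 0(l): 4
  start at 1(j): 1
sum over floor = 5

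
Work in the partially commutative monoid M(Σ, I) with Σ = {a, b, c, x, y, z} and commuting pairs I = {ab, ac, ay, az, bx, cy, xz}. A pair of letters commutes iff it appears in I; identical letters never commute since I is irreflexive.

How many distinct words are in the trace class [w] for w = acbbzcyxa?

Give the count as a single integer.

14

piece 0:a — minimal
piece 1:c — minimal
piece 2:b rests on {1:c}
piece 3:b rests on {2:b}
piece 4:z rests on {3:b}
piece 5:c rests on {4:z}
piece 6:y rests on {4:z}
piece 7:x rests on {0:a, 5:c, 6:y}
piece 8:a rests on {7:x}
minimal pieces: {0:a, 1:c}
ways to finish when only these pieces remain (= sum over removing one remaining piece with nothing left below it):
  1 left: {8}→1
  2 left: {7,8}→1
  3 left: {0,7,8}→1  {5,7,8}→1  {6,7,8}→1
  4 left: {0,5,7,8}→2  {0,6,7,8}→2  {5,6,7,8}→2
  5 left: {0,5,6,7,8}→6  {4,5,6,7,8}→2
  6 left: {0,4,5,6,7,8}→8  {3,4,5,6,7,8}→2
  7 left: {0,3,4,5,6,7,8}→10  {2,3,4,5,6,7,8}→2
  placing 0:a first → 2 extensions
  placing 1:c first → 12 extensions
total linear extensions = 14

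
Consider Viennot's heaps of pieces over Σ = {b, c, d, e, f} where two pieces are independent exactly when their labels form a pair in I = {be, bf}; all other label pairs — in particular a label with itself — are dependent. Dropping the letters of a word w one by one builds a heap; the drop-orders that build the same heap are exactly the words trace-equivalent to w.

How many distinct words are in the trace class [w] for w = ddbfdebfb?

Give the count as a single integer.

0(d) covers ∅
1(d) covers 0:d
2(b) covers 1:d
3(f) covers 1:d
4(d) covers 2:b, 3:f
5(e) covers 4:d
6(b) covers 4:d
7(f) covers 5:e
8(b) covers 6:b
floor of heap: 0:d
completions by unplaced set U, small U first (add the entries for U minus each lowest piece of U):
  |U|=1: {7}:1  {8}:1
  |U|=2: {5,7}:1  {6,8}:1  {7,8}:2
  |U|=3: {5,7,8}:3  {6,7,8}:3
  |U|=4: {5,6,7,8}:6
  |U|=5: {4,5,6,7,8}:6
  |U|=6: {2,4,5,6,7,8}:6  {3,4,5,6,7,8}:6
  |U|=7: {2,3,4,5,6,7,8}:12
  start at 0(d): 12

12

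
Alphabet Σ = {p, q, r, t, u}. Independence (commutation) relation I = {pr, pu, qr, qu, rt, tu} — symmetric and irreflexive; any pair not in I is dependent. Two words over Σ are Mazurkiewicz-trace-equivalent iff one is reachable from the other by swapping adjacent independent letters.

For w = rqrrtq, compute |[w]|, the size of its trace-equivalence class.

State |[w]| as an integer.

20

drop 0:r onto floor
drop 1:q onto floor
drop 2:r onto {0:r}
drop 3:r onto {2:r}
drop 4:t onto {1:q}
drop 5:q onto {4:t}
ground layer = {0:r, 1:q}
drop-orders for the pieces not yet dropped (sum over which currently-grounded one goes next):
  1 to go: {3} 1  {5} 1
  2 to go: {2,3} 1  {3,5} 2  {4,5} 1
  3 to go: {0,2,3} 1  {1,4,5} 1  {2,3,5} 3  {3,4,5} 3
  4 to go: {0,2,3,5} 4  {1,3,4,5} 4  {2,3,4,5} 6
  if 0:r drops first: 10 orders
  if 1:q drops first: 10 orders
heap linearizations: 20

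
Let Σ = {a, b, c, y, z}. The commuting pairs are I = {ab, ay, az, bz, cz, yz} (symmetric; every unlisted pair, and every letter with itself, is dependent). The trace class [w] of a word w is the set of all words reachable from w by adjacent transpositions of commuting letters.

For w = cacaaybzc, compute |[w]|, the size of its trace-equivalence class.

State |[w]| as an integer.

54

drop 0:c onto floor
drop 1:a onto {0:c}
drop 2:c onto {1:a}
drop 3:a onto {2:c}
drop 4:a onto {3:a}
drop 5:y onto {2:c}
drop 6:b onto {5:y}
drop 7:z onto floor
drop 8:c onto {4:a, 6:b}
ground layer = {0:c, 7:z}
drop-orders for the pieces not yet dropped (sum over which currently-grounded one goes next):
  1 to go: {7} 1  {8} 1
  2 to go: {4,8} 1  {6,8} 1  {7,8} 2
  3 to go: {3,4,8} 1  {4,6,8} 2  {4,7,8} 3  {5,6,8} 1  {6,7,8} 3
  4 to go: {3,4,6,8} 3  {3,4,7,8} 4  {4,5,6,8} 3  {4,6,7,8} 8  {5,6,7,8} 4
  5 to go: {3,4,5,6,8} 6  {3,4,6,7,8} 15  {4,5,6,7,8} 15
  6 to go: {2,3,4,5,6,8} 6  {3,4,5,6,7,8} 36
  7 to go: {1,2,3,4,5,6,8} 6  {2,3,4,5,6,7,8} 42
  if 0:c drops first: 48 orders
  if 7:z drops first: 6 orders
heap linearizations: 54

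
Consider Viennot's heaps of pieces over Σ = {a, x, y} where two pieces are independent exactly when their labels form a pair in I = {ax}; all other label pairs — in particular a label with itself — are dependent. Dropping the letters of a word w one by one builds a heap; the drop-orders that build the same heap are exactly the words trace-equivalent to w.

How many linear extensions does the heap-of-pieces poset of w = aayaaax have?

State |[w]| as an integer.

#0=a has no predecessor
#1=a depends on [0:a]
#2=y depends on [1:a]
#3=a depends on [2:y]
#4=a depends on [3:a]
#5=a depends on [4:a]
#6=x depends on [2:y]
sources: [0:a]
N(rest) = Σ N(rest − s) over sources s of rest; N(one piece) = 1:
  size 1 → [5]=1  [6]=1
  size 2 → [4,5]=1  [5,6]=2
  size 3 → [3,4,5]=1  [4,5,6]=3
  size 4 → [3,4,5,6]=4
  size 5 → [2,3,4,5,6]=4
  first=0(a) contributes 4

4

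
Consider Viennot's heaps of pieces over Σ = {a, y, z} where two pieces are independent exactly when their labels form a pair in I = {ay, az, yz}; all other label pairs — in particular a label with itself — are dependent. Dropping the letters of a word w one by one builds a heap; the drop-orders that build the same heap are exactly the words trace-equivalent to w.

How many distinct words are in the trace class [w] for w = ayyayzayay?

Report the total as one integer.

1260

0(a) covers ∅
1(y) covers ∅
2(y) covers 1:y
3(a) covers 0:a
4(y) covers 2:y
5(z) covers ∅
6(a) covers 3:a
7(y) covers 4:y
8(a) covers 6:a
9(y) covers 7:y
floor of heap: 0:a, 1:y, 5:z
completions by unplaced set U, small U first (add the entries for U minus each lowest piece of U):
  |U|=1: {5}:1  {8}:1  {9}:1
  |U|=2: {5,8}:2  {5,9}:2  {6,8}:1  {7,9}:1  {8,9}:2
  |U|=3: {3,6,8}:1  {4,7,9}:1  {5,6,8}:3  {5,7,9}:3  {5,8,9}:6  {6,8,9}:3  {7,8,9}:3
  |U|=4: {0,3,6,8}:1  {2,4,7,9}:1  {3,5,6,8}:4  {3,6,8,9}:4  {4,5,7,9}:4  {4,7,8,9}:4  {5,6,8,9}:12  {5,7,8,9}:12  {6,7,8,9}:6
  |U|=5: {0,3,5,6,8}:5  {0,3,6,8,9}:5  {1,2,4,7,9}:1  {2,4,5,7,9}:5  {2,4,7,8,9}:5  {3,5,6,8,9}:20  {3,6,7,8,9}:10  {4,5,7,8,9}:20  {4,6,7,8,9}:10  {5,6,7,8,9}:30
  |U|=6: {0,3,5,6,8,9}:30  {0,3,6,7,8,9}:15  {1,2,4,5,7,9}:6  {1,2,4,7,8,9}:6  {2,4,5,7,8,9}:30  {2,4,6,7,8,9}:15  {3,4,6,7,8,9}:20  {3,5,6,7,8,9}:60  {4,5,6,7,8,9}:60
  |U|=7: {0,3,4,6,7,8,9}:35  {0,3,5,6,7,8,9}:105  {1,2,4,5,7,8,9}:42  {1,2,4,6,7,8,9}:21  {2,3,4,6,7,8,9}:35  {2,4,5,6,7,8,9}:105  {3,4,5,6,7,8,9}:140
  |U|=8: {0,2,3,4,6,7,8,9}:70  {0,3,4,5,6,7,8,9}:280  {1,2,3,4,6,7,8,9}:56  {1,2,4,5,6,7,8,9}:168  {2,3,4,5,6,7,8,9}:280
  start at 0(a): 504
  start at 1(y): 630
  start at 5(z): 126
sum over floor = 1260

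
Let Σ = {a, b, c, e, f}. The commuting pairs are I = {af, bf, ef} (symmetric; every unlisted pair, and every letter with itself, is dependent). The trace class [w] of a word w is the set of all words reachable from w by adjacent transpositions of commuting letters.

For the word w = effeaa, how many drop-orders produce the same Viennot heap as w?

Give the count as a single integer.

15

piece 0:e — minimal
piece 1:f — minimal
piece 2:f rests on {1:f}
piece 3:e rests on {0:e}
piece 4:a rests on {3:e}
piece 5:a rests on {4:a}
minimal pieces: {0:e, 1:f}
ways to finish when only these pieces remain (= sum over removing one remaining piece with nothing left below it):
  1 left: {2}→1  {5}→1
  2 left: {1,2}→1  {2,5}→2  {4,5}→1
  3 left: {1,2,5}→3  {2,4,5}→3  {3,4,5}→1
  4 left: {0,3,4,5}→1  {1,2,4,5}→6  {2,3,4,5}→4
  placing 0:e first → 10 extensions
  placing 1:f first → 5 extensions
total linear extensions = 15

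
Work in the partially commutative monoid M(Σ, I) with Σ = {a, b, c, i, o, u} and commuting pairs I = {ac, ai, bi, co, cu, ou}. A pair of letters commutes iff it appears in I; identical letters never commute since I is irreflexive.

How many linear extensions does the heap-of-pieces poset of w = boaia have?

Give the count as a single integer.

piece 0:b — minimal
piece 1:o rests on {0:b}
piece 2:a rests on {1:o}
piece 3:i rests on {1:o}
piece 4:a rests on {2:a}
minimal pieces: {0:b}
ways to finish when only these pieces remain (= sum over removing one remaining piece with nothing left below it):
  1 left: {3}→1  {4}→1
  2 left: {2,4}→1  {3,4}→2
  3 left: {2,3,4}→3
  placing 0:b first → 3 extensions

3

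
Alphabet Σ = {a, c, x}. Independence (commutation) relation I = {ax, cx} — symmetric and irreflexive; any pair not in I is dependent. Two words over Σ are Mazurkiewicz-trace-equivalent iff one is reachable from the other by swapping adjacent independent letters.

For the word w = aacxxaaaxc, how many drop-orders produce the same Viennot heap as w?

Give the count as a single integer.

#0=a has no predecessor
#1=a depends on [0:a]
#2=c depends on [1:a]
#3=x has no predecessor
#4=x depends on [3:x]
#5=a depends on [2:c]
#6=a depends on [5:a]
#7=a depends on [6:a]
#8=x depends on [4:x]
#9=c depends on [7:a]
sources: [0:a, 3:x]
N(rest) = Σ N(rest − s) over sources s of rest; N(one piece) = 1:
  size 1 → [8]=1  [9]=1
  size 2 → [4,8]=1  [7,9]=1  [8,9]=2
  size 3 → [3,4,8]=1  [4,8,9]=3  [6,7,9]=1  [7,8,9]=3
  size 4 → [3,4,8,9]=4  [4,7,8,9]=6  [5,6,7,9]=1  [6,7,8,9]=4
  size 5 → [2,5,6,7,9]=1  [3,4,7,8,9]=10  [4,6,7,8,9]=10  [5,6,7,8,9]=5
  size 6 → [1,2,5,6,7,9]=1  [2,5,6,7,8,9]=6  [3,4,6,7,8,9]=20  [4,5,6,7,8,9]=15
  size 7 → [0,1,2,5,6,7,9]=1  [1,2,5,6,7,8,9]=7  [2,4,5,6,7,8,9]=21  [3,4,5,6,7,8,9]=35
  size 8 → [0,1,2,5,6,7,8,9]=8  [1,2,4,5,6,7,8,9]=28  [2,3,4,5,6,7,8,9]=56
  first=0(a) contributes 84
  first=3(x) contributes 36
|[w]| = 120

120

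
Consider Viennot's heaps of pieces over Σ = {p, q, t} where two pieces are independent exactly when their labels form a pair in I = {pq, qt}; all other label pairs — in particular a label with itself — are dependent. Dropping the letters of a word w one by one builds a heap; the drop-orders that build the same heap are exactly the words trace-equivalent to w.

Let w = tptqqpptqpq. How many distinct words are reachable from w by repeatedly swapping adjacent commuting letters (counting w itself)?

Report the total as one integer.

#0=t has no predecessor
#1=p depends on [0:t]
#2=t depends on [1:p]
#3=q has no predecessor
#4=q depends on [3:q]
#5=p depends on [2:t]
#6=p depends on [5:p]
#7=t depends on [6:p]
#8=q depends on [4:q]
#9=p depends on [7:t]
#10=q depends on [8:q]
sources: [0:t, 3:q]
N(rest) = Σ N(rest − s) over sources s of rest; N(one piece) = 1:
  size 1 → [9]=1  [10]=1
  size 2 → [7,9]=1  [8,10]=1  [9,10]=2
  size 3 → [4,8,10]=1  [6,7,9]=1  [7,9,10]=3  [8,9,10]=3
  size 4 → [3,4,8,10]=1  [4,8,9,10]=4  [5,6,7,9]=1  [6,7,9,10]=4  [7,8,9,10]=6
  size 5 → [2,5,6,7,9]=1  [3,4,8,9,10]=5  [4,7,8,9,10]=10  [5,6,7,9,10]=5  [6,7,8,9,10]=10
  size 6 → [1,2,5,6,7,9]=1  [2,5,6,7,9,10]=6  [3,4,7,8,9,10]=15  [4,6,7,8,9,10]=20  [5,6,7,8,9,10]=15
  size 7 → [0,1,2,5,6,7,9]=1  [1,2,5,6,7,9,10]=7  [2,5,6,7,8,9,10]=21  [3,4,6,7,8,9,10]=35  [4,5,6,7,8,9,10]=35
  size 8 → [0,1,2,5,6,7,9,10]=8  [1,2,5,6,7,8,9,10]=28  [2,4,5,6,7,8,9,10]=56  [3,4,5,6,7,8,9,10]=70
  size 9 → [0,1,2,5,6,7,8,9,10]=36  [1,2,4,5,6,7,8,9,10]=84  [2,3,4,5,6,7,8,9,10]=126
  first=0(t) contributes 210
  first=3(q) contributes 120
|[w]| = 330

330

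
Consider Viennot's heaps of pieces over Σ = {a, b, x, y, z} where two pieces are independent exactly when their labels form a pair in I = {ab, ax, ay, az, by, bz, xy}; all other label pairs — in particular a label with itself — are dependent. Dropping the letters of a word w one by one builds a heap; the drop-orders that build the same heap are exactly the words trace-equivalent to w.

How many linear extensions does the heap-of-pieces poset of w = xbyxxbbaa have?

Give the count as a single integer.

252

drop 0:x onto floor
drop 1:b onto {0:x}
drop 2:y onto floor
drop 3:x onto {1:b}
drop 4:x onto {3:x}
drop 5:b onto {4:x}
drop 6:b onto {5:b}
drop 7:a onto floor
drop 8:a onto {7:a}
ground layer = {0:x, 2:y, 7:a}
drop-orders for the pieces not yet dropped (sum over which currently-grounded one goes next):
  1 to go: {2} 1  {6} 1  {8} 1
  2 to go: {2,6} 2  {2,8} 2  {5,6} 1  {6,8} 2  {7,8} 1
  3 to go: {2,5,6} 3  {2,6,8} 6  {2,7,8} 3  {4,5,6} 1  {5,6,8} 3  {6,7,8} 3
  4 to go: {2,4,5,6} 4  {2,5,6,8} 12  {2,6,7,8} 12  {3,4,5,6} 1  {4,5,6,8} 4  {5,6,7,8} 6
  5 to go: {1,3,4,5,6} 1  {2,3,4,5,6} 5  {2,4,5,6,8} 20  {2,5,6,7,8} 30  {3,4,5,6,8} 5  {4,5,6,7,8} 10
  6 to go: {0,1,3,4,5,6} 1  {1,2,3,4,5,6} 6  {1,3,4,5,6,8} 6  {2,3,4,5,6,8} 30  {2,4,5,6,7,8} 60  {3,4,5,6,7,8} 15
  7 to go: {0,1,2,3,4,5,6} 7  {0,1,3,4,5,6,8} 7  {1,2,3,4,5,6,8} 42  {1,3,4,5,6,7,8} 21  {2,3,4,5,6,7,8} 105
  if 0:x drops first: 168 orders
  if 2:y drops first: 28 orders
  if 7:a drops first: 56 orders
heap linearizations: 252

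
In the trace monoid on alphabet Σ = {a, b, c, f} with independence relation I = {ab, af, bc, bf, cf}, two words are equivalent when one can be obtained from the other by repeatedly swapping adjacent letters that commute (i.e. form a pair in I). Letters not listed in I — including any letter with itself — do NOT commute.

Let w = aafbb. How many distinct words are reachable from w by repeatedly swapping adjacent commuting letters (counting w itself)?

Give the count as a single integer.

30

#0=a has no predecessor
#1=a depends on [0:a]
#2=f has no predecessor
#3=b has no predecessor
#4=b depends on [3:b]
sources: [0:a, 2:f, 3:b]
N(rest) = Σ N(rest − s) over sources s of rest; N(one piece) = 1:
  size 1 → [1]=1  [2]=1  [4]=1
  size 2 → [0,1]=1  [1,2]=2  [1,4]=2  [2,4]=2  [3,4]=1
  size 3 → [0,1,2]=3  [0,1,4]=3  [1,2,4]=6  [1,3,4]=3  [2,3,4]=3
  first=0(a) contributes 12
  first=2(f) contributes 6
  first=3(b) contributes 12
|[w]| = 30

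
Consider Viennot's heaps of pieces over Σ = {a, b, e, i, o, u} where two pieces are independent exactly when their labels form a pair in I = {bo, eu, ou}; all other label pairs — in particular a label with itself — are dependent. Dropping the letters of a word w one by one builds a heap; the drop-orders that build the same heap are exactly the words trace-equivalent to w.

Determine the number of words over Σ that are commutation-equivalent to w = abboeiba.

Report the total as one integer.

3

drop 0:a onto floor
drop 1:b onto {0:a}
drop 2:b onto {1:b}
drop 3:o onto {0:a}
drop 4:e onto {2:b, 3:o}
drop 5:i onto {4:e}
drop 6:b onto {5:i}
drop 7:a onto {6:b}
ground layer = {0:a}
drop-orders for the pieces not yet dropped (sum over which currently-grounded one goes next):
  1 to go: {7} 1
  2 to go: {6,7} 1
  3 to go: {5,6,7} 1
  4 to go: {4,5,6,7} 1
  5 to go: {2,4,5,6,7} 1  {3,4,5,6,7} 1
  6 to go: {1,2,4,5,6,7} 1  {2,3,4,5,6,7} 2
  if 0:a drops first: 3 orders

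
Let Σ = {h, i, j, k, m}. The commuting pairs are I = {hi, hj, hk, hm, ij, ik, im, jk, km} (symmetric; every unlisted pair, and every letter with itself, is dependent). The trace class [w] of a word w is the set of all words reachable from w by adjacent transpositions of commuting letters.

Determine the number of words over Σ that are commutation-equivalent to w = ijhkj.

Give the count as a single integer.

drop 0:i onto floor
drop 1:j onto floor
drop 2:h onto floor
drop 3:k onto floor
drop 4:j onto {1:j}
ground layer = {0:i, 1:j, 2:h, 3:k}
drop-orders for the pieces not yet dropped (sum over which currently-grounded one goes next):
  1 to go: {0} 1  {2} 1  {3} 1  {4} 1
  2 to go: {0,2} 2  {0,3} 2  {0,4} 2  {1,4} 1  {2,3} 2  {2,4} 2  {3,4} 2
  3 to go: {0,1,4} 3  {0,2,3} 6  {0,2,4} 6  {0,3,4} 6  {1,2,4} 3  {1,3,4} 3  {2,3,4} 6
  if 0:i drops first: 12 orders
  if 1:j drops first: 24 orders
  if 2:h drops first: 12 orders
  if 3:k drops first: 12 orders
heap linearizations: 60

60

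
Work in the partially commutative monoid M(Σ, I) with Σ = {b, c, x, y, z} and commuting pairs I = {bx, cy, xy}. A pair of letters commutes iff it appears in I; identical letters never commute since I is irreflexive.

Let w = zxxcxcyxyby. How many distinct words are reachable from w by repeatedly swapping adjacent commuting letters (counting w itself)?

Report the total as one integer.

drop 0:z onto floor
drop 1:x onto {0:z}
drop 2:x onto {1:x}
drop 3:c onto {2:x}
drop 4:x onto {3:c}
drop 5:c onto {4:x}
drop 6:y onto {0:z}
drop 7:x onto {5:c}
drop 8:y onto {6:y}
drop 9:b onto {5:c, 8:y}
drop 10:y onto {9:b}
ground layer = {0:z}
drop-orders for the pieces not yet dropped (sum over which currently-grounded one goes next):
  1 to go: {7} 1  {10} 1
  2 to go: {7,10} 2  {9,10} 1
  3 to go: {7,9,10} 3  {8,9,10} 1
  4 to go: {5,7,9,10} 3  {6,8,9,10} 1  {7,8,9,10} 4
  5 to go: {4,5,7,9,10} 3  {5,7,8,9,10} 7  {6,7,8,9,10} 5
  6 to go: {3,4,5,7,9,10} 3  {4,5,7,8,9,10} 10  {5,6,7,8,9,10} 12
  7 to go: {2,3,4,5,7,9,10} 3  {3,4,5,7,8,9,10} 13  {4,5,6,7,8,9,10} 22
  8 to go: {1,2,3,4,5,7,9,10} 3  {2,3,4,5,7,8,9,10} 16  {3,4,5,6,7,8,9,10} 35
  9 to go: {1,2,3,4,5,7,8,9,10} 19  {2,3,4,5,6,7,8,9,10} 51
  if 0:z drops first: 70 orders

70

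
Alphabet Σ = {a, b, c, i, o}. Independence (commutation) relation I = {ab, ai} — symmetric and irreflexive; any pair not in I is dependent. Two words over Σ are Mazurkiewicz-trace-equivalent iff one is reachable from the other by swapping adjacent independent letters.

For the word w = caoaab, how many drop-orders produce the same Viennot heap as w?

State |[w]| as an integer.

3

0(c) covers ∅
1(a) covers 0:c
2(o) covers 1:a
3(a) covers 2:o
4(a) covers 3:a
5(b) covers 2:o
floor of heap: 0:c
completions by unplaced set U, small U first (add the entries for U minus each lowest piece of U):
  |U|=1: {4}:1  {5}:1
  |U|=2: {3,4}:1  {4,5}:2
  |U|=3: {3,4,5}:3
  |U|=4: {2,3,4,5}:3
  start at 0(c): 3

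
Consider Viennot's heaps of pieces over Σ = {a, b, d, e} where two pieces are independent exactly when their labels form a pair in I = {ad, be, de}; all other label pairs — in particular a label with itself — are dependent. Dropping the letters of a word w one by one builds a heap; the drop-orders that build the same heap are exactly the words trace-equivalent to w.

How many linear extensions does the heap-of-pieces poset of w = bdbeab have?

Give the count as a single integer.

4

#0=b has no predecessor
#1=d depends on [0:b]
#2=b depends on [1:d]
#3=e has no predecessor
#4=a depends on [2:b, 3:e]
#5=b depends on [4:a]
sources: [0:b, 3:e]
N(rest) = Σ N(rest − s) over sources s of rest; N(one piece) = 1:
  size 1 → [5]=1
  size 2 → [4,5]=1
  size 3 → [2,4,5]=1  [3,4,5]=1
  size 4 → [1,2,4,5]=1  [2,3,4,5]=2
  first=0(b) contributes 3
  first=3(e) contributes 1
|[w]| = 4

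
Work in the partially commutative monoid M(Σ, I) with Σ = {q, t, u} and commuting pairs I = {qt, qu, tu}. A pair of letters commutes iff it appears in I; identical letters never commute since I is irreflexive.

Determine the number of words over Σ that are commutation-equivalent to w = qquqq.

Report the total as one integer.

drop 0:q onto floor
drop 1:q onto {0:q}
drop 2:u onto floor
drop 3:q onto {1:q}
drop 4:q onto {3:q}
ground layer = {0:q, 2:u}
drop-orders for the pieces not yet dropped (sum over which currently-grounded one goes next):
  1 to go: {2} 1  {4} 1
  2 to go: {2,4} 2  {3,4} 1
  3 to go: {1,3,4} 1  {2,3,4} 3
  if 0:q drops first: 4 orders
  if 2:u drops first: 1 orders
heap linearizations: 5

5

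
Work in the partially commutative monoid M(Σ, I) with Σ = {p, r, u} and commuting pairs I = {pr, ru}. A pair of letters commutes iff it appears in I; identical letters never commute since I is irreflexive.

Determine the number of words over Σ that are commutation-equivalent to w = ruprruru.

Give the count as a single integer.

70

piece 0:r — minimal
piece 1:u — minimal
piece 2:p rests on {1:u}
piece 3:r rests on {0:r}
piece 4:r rests on {3:r}
piece 5:u rests on {2:p}
piece 6:r rests on {4:r}
piece 7:u rests on {5:u}
minimal pieces: {0:r, 1:u}
ways to finish when only these pieces remain (= sum over removing one remaining piece with nothing left below it):
  1 left: {6}→1  {7}→1
  2 left: {4,6}→1  {5,7}→1  {6,7}→2
  3 left: {2,5,7}→1  {3,4,6}→1  {4,6,7}→3  {5,6,7}→3
  4 left: {0,3,4,6}→1  {1,2,5,7}→1  {2,5,6,7}→4  {3,4,6,7}→4  {4,5,6,7}→6
  5 left: {0,3,4,6,7}→5  {1,2,5,6,7}→5  {2,4,5,6,7}→10  {3,4,5,6,7}→10
  6 left: {0,3,4,5,6,7}→15  {1,2,4,5,6,7}→15  {2,3,4,5,6,7}→20
  placing 0:r first → 35 extensions
  placing 1:u first → 35 extensions
total linear extensions = 70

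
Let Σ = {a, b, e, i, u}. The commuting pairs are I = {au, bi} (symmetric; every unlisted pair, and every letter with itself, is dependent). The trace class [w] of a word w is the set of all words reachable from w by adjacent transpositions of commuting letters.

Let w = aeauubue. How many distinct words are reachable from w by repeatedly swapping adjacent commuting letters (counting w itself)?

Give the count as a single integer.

3

drop 0:a onto floor
drop 1:e onto {0:a}
drop 2:a onto {1:e}
drop 3:u onto {1:e}
drop 4:u onto {3:u}
drop 5:b onto {2:a, 4:u}
drop 6:u onto {5:b}
drop 7:e onto {6:u}
ground layer = {0:a}
drop-orders for the pieces not yet dropped (sum over which currently-grounded one goes next):
  1 to go: {7} 1
  2 to go: {6,7} 1
  3 to go: {5,6,7} 1
  4 to go: {2,5,6,7} 1  {4,5,6,7} 1
  5 to go: {2,4,5,6,7} 2  {3,4,5,6,7} 1
  6 to go: {2,3,4,5,6,7} 3
  if 0:a drops first: 3 orders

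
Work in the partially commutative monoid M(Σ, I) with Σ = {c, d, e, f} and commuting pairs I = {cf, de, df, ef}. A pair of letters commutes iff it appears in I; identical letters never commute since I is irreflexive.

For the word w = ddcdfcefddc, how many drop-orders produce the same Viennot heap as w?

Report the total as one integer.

165

piece 0:d — minimal
piece 1:d rests on {0:d}
piece 2:c rests on {1:d}
piece 3:d rests on {2:c}
piece 4:f — minimal
piece 5:c rests on {3:d}
piece 6:e rests on {5:c}
piece 7:f rests on {4:f}
piece 8:d rests on {5:c}
piece 9:d rests on {8:d}
piece 10:c rests on {6:e, 9:d}
minimal pieces: {0:d, 4:f}
ways to finish when only these pieces remain (= sum over removing one remaining piece with nothing left below it):
  1 left: {7}→1  {10}→1
  2 left: {4,7}→1  {6,10}→1  {7,10}→2  {9,10}→1
  3 left: {4,7,10}→3  {6,7,10}→3  {6,9,10}→2  {7,9,10}→3  {8,9,10}→1
  4 left: {4,6,7,10}→6  {4,7,9,10}→6  {6,7,9,10}→8  {6,8,9,10}→3  {7,8,9,10}→4
  5 left: {4,6,7,9,10}→20  {4,7,8,9,10}→10  {5,6,8,9,10}→3  {6,7,8,9,10}→15
  6 left: {3,5,6,8,9,10}→3  {4,6,7,8,9,10}→45  {5,6,7,8,9,10}→18
  7 left: {2,3,5,6,8,9,10}→3  {3,5,6,7,8,9,10}→21  {4,5,6,7,8,9,10}→63
  8 left: {1,2,3,5,6,8,9,10}→3  {2,3,5,6,7,8,9,10}→24  {3,4,5,6,7,8,9,10}→84
  9 left: {0,1,2,3,5,6,8,9,10}→3  {1,2,3,5,6,7,8,9,10}→27  {2,3,4,5,6,7,8,9,10}→108
  placing 0:d first → 135 extensions
  placing 4:f first → 30 extensions
total linear extensions = 165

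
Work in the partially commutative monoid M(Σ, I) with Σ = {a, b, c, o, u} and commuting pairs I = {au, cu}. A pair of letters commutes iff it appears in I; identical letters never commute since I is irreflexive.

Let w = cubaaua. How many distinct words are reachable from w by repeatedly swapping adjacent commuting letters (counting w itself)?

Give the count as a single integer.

8

#0=c has no predecessor
#1=u has no predecessor
#2=b depends on [0:c, 1:u]
#3=a depends on [2:b]
#4=a depends on [3:a]
#5=u depends on [2:b]
#6=a depends on [4:a]
sources: [0:c, 1:u]
N(rest) = Σ N(rest − s) over sources s of rest; N(one piece) = 1:
  size 1 → [5]=1  [6]=1
  size 2 → [4,6]=1  [5,6]=2
  size 3 → [3,4,6]=1  [4,5,6]=3
  size 4 → [3,4,5,6]=4
  size 5 → [2,3,4,5,6]=4
  first=0(c) contributes 4
  first=1(u) contributes 4
|[w]| = 8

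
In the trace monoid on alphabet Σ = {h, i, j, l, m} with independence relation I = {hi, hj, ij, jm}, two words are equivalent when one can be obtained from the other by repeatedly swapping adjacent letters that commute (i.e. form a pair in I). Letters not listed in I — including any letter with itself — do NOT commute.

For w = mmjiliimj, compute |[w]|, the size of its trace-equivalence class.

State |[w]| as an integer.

16

0(m) covers ∅
1(m) covers 0:m
2(j) covers ∅
3(i) covers 1:m
4(l) covers 2:j, 3:i
5(i) covers 4:l
6(i) covers 5:i
7(m) covers 6:i
8(j) covers 4:l
floor of heap: 0:m, 2:j
completions by unplaced set U, small U first (add the entries for U minus each lowest piece of U):
  |U|=1: {7}:1  {8}:1
  |U|=2: {6,7}:1  {7,8}:2
  |U|=3: {5,6,7}:1  {6,7,8}:3
  |U|=4: {5,6,7,8}:4
  |U|=5: {4,5,6,7,8}:4
  |U|=6: {2,4,5,6,7,8}:4  {3,4,5,6,7,8}:4
  |U|=7: {1,3,4,5,6,7,8}:4  {2,3,4,5,6,7,8}:8
  start at 0(m): 12
  start at 2(j): 4
sum over floor = 16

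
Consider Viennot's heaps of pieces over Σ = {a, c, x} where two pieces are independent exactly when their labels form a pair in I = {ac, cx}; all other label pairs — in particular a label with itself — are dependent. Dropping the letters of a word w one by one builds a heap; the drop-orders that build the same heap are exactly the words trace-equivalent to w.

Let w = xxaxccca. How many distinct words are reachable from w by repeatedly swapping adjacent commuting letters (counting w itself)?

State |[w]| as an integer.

#0=x has no predecessor
#1=x depends on [0:x]
#2=a depends on [1:x]
#3=x depends on [2:a]
#4=c has no predecessor
#5=c depends on [4:c]
#6=c depends on [5:c]
#7=a depends on [3:x]
sources: [0:x, 4:c]
N(rest) = Σ N(rest − s) over sources s of rest; N(one piece) = 1:
  size 1 → [6]=1  [7]=1
  size 2 → [3,7]=1  [5,6]=1  [6,7]=2
  size 3 → [2,3,7]=1  [3,6,7]=3  [4,5,6]=1  [5,6,7]=3
  size 4 → [1,2,3,7]=1  [2,3,6,7]=4  [3,5,6,7]=6  [4,5,6,7]=4
  size 5 → [0,1,2,3,7]=1  [1,2,3,6,7]=5  [2,3,5,6,7]=10  [3,4,5,6,7]=10
  size 6 → [0,1,2,3,6,7]=6  [1,2,3,5,6,7]=15  [2,3,4,5,6,7]=20
  first=0(x) contributes 35
  first=4(c) contributes 21
|[w]| = 56

56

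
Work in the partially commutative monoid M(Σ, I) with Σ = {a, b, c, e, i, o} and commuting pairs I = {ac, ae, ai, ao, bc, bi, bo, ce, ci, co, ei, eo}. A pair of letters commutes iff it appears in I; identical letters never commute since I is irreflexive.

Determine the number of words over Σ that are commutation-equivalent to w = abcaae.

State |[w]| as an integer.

0(a) covers ∅
1(b) covers 0:a
2(c) covers ∅
3(a) covers 1:b
4(a) covers 3:a
5(e) covers 1:b
floor of heap: 0:a, 2:c
completions by unplaced set U, small U first (add the entries for U minus each lowest piece of U):
  |U|=1: {2}:1  {4}:1  {5}:1
  |U|=2: {2,4}:2  {2,5}:2  {3,4}:1  {4,5}:2
  |U|=3: {2,3,4}:3  {2,4,5}:6  {3,4,5}:3
  |U|=4: {1,3,4,5}:3  {2,3,4,5}:12
  start at 0(a): 15
  start at 2(c): 3
sum over floor = 18

18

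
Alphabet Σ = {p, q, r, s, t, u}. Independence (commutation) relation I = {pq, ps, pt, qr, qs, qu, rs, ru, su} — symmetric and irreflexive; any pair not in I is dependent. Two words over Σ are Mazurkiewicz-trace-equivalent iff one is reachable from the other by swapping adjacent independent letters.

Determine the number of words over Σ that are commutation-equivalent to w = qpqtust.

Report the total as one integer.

piece 0:q — minimal
piece 1:p — minimal
piece 2:q rests on {0:q}
piece 3:t rests on {2:q}
piece 4:u rests on {1:p, 3:t}
piece 5:s rests on {3:t}
piece 6:t rests on {4:u, 5:s}
minimal pieces: {0:q, 1:p}
ways to finish when only these pieces remain (= sum over removing one remaining piece with nothing left below it):
  1 left: {6}→1
  2 left: {4,6}→1  {5,6}→1
  3 left: {1,4,6}→1  {4,5,6}→2
  4 left: {1,4,5,6}→3  {3,4,5,6}→2
  5 left: {1,3,4,5,6}→5  {2,3,4,5,6}→2
  placing 0:q first → 7 extensions
  placing 1:p first → 2 extensions
total linear extensions = 9

9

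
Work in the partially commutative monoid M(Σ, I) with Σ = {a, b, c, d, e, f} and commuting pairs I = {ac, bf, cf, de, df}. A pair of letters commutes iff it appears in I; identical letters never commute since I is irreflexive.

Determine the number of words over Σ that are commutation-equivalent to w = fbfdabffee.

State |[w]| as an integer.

#0=f has no predecessor
#1=b has no predecessor
#2=f depends on [0:f]
#3=d depends on [1:b]
#4=a depends on [2:f, 3:d]
#5=b depends on [4:a]
#6=f depends on [4:a]
#7=f depends on [6:f]
#8=e depends on [5:b, 7:f]
#9=e depends on [8:e]
sources: [0:f, 1:b]
N(rest) = Σ N(rest − s) over sources s of rest; N(one piece) = 1:
  size 1 → [9]=1
  size 2 → [8,9]=1
  size 3 → [5,8,9]=1  [7,8,9]=1
  size 4 → [5,7,8,9]=2  [6,7,8,9]=1
  size 5 → [5,6,7,8,9]=3
  size 6 → [4,5,6,7,8,9]=3
  size 7 → [2,4,5,6,7,8,9]=3  [3,4,5,6,7,8,9]=3
  size 8 → [0,2,4,5,6,7,8,9]=3  [1,3,4,5,6,7,8,9]=3  [2,3,4,5,6,7,8,9]=6
  first=0(f) contributes 9
  first=1(b) contributes 9
|[w]| = 18

18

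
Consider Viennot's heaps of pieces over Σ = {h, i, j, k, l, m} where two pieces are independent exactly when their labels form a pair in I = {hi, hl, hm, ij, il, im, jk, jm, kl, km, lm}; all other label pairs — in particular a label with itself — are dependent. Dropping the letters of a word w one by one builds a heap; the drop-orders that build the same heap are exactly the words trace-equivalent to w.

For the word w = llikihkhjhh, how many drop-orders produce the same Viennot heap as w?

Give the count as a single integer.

drop 0:l onto floor
drop 1:l onto {0:l}
drop 2:i onto floor
drop 3:k onto {2:i}
drop 4:i onto {3:k}
drop 5:h onto {3:k}
drop 6:k onto {4:i, 5:h}
drop 7:h onto {6:k}
drop 8:j onto {1:l, 7:h}
drop 9:h onto {8:j}
drop 10:h onto {9:h}
ground layer = {0:l, 2:i}
drop-orders for the pieces not yet dropped (sum over which currently-grounded one goes next):
  1 to go: {10} 1
  2 to go: {9,10} 1
  3 to go: {8,9,10} 1
  4 to go: {1,8,9,10} 1  {7,8,9,10} 1
  5 to go: {0,1,8,9,10} 1  {1,7,8,9,10} 2  {6,7,8,9,10} 1
  6 to go: {0,1,7,8,9,10} 3  {1,6,7,8,9,10} 3  {4,6,7,8,9,10} 1  {5,6,7,8,9,10} 1
  7 to go: {0,1,6,7,8,9,10} 6  {1,4,6,7,8,9,10} 4  {1,5,6,7,8,9,10} 4  {4,5,6,7,8,9,10} 2
  8 to go: {0,1,4,6,7,8,9,10} 10  {0,1,5,6,7,8,9,10} 10  {1,4,5,6,7,8,9,10} 10  {3,4,5,6,7,8,9,10} 2
  9 to go: {0,1,4,5,6,7,8,9,10} 30  {1,3,4,5,6,7,8,9,10} 12  {2,3,4,5,6,7,8,9,10} 2
  if 0:l drops first: 14 orders
  if 2:i drops first: 42 orders
heap linearizations: 56

56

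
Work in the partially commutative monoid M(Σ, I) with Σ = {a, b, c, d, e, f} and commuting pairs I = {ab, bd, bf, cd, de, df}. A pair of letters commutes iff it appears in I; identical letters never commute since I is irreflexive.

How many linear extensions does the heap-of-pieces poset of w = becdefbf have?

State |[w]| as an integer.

#0=b has no predecessor
#1=e depends on [0:b]
#2=c depends on [1:e]
#3=d has no predecessor
#4=e depends on [2:c]
#5=f depends on [4:e]
#6=b depends on [4:e]
#7=f depends on [5:f]
sources: [0:b, 3:d]
N(rest) = Σ N(rest − s) over sources s of rest; N(one piece) = 1:
  size 1 → [3]=1  [6]=1  [7]=1
  size 2 → [3,6]=2  [3,7]=2  [5,7]=1  [6,7]=2
  size 3 → [3,5,7]=3  [3,6,7]=6  [5,6,7]=3
  size 4 → [3,5,6,7]=12  [4,5,6,7]=3
  size 5 → [2,4,5,6,7]=3  [3,4,5,6,7]=15
  size 6 → [1,2,4,5,6,7]=3  [2,3,4,5,6,7]=18
  first=0(b) contributes 21
  first=3(d) contributes 3
|[w]| = 24

24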